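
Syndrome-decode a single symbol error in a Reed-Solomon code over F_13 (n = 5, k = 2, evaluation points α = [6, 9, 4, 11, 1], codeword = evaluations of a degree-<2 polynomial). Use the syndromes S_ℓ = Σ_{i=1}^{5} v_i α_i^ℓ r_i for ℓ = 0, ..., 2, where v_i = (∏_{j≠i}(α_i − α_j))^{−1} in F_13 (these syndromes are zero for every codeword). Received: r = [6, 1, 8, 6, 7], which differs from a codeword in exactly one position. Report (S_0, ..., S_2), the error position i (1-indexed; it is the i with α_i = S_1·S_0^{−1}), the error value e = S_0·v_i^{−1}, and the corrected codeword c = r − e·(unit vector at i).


S = (12, 7, 3), error at position 1, error magnitude e = 6, c = [0, 1, 8, 6, 7].

Step 1: column multipliers v_i = (∏_{j≠i}(α_i − α_j))^{−1} mod 13.
  i = 1 (α = 6): (6−9)(6−4)(6−11)(6−1) = (−3)·2·(−5)·5 = 150 ≡ 7, so v_1 = 7^{−1} = 2 (mod 13).
  i = 2 (α = 9): (9−6)(9−4)(9−11)(9−1) = 3·5·(−2)·8 = −240 ≡ 7, so v_2 = 7^{−1} = 2 (mod 13).
  i = 3 (α = 4): (4−6)(4−9)(4−11)(4−1) = (−2)·(−5)·(−7)·3 = −210 ≡ 11, so v_3 = 11^{−1} = 6 (mod 13).
  i = 4 (α = 11): (11−6)(11−9)(11−4)(11−1) = 5·2·7·10 = 700 ≡ 11, so v_4 = 11^{−1} = 6 (mod 13).
  i = 5 (α = 1): (1−6)(1−9)(1−4)(1−11) = (−5)·(−8)·(−3)·(−10) = 1200 ≡ 4, so v_5 = 4^{−1} = 10 (mod 13).
  v = [2, 2, 6, 6, 10].
Step 2: syndromes of r = [6, 1, 8, 6, 7] (all sums mod 13).
  S_0 = Σ v_i r_i = 2·6 + 2·1 + 6·8 + 6·6 + 10·7 = 168 ≡ 12.
  S_1 = Σ v_i α_i r_i = 2·6·6 + 2·9·1 + 6·4·8 + 6·11·6 + 10·1·7 = 748 ≡ 7.
  α_i^2 mod 13 = [10, 3, 3, 4, 1].
  S_2 = Σ v_i α_i^2 r_i = 2·10·6 + 2·3·1 + 6·3·8 + 6·4·6 + 10·1·7 = 484 ≡ 3.
  S = (12, 7, 3) ≠ 0, so r is not a codeword (an error is present).
Step 3: locate the error. For a single error e at position i, S_ℓ = v_i·e·α_i^ℓ, so α_err = S_1/S_0.
  S_0^{−1} = 12^{−1} = 12 (mod 13), so α_err = 7·12 = 84 ≡ 6 = α_1. Error position i = 1.
  Consistency check: S_2/S_1 = 3·2 = 6 ≡ 6 = α_err ✓ (single-error assumption holds).
Step 4: error magnitude e = S_0/v_1 = S_0·∏_{j≠1}(α_1 − α_j) = 12·7 = 84 ≡ 6 (mod 13).
Step 5: correct position 1: c_1 = r_1 − e = 6 − 6 ≡ 0 (mod 13). Hence c = [0, 1, 8, 6, 7].
  Check: interpolating c through the α_i gives m(x) = 11 + 9·x (degree < 2) with m(α_i) = c_i for every i, so c is indeed a codeword.


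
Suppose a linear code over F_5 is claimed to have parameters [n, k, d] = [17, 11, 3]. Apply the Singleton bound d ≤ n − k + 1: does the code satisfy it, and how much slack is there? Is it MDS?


Singleton RHS = n − k + 1 = 7, slack = 4, bound satisfied, not MDS.

Singleton bound: d ≤ n − k + 1.
Here n = 17, k = 11, so n − k + 1 = 7.
Given d = 3, check d ≤ 7: YES.
Slack = (n − k + 1) − d = 4.
The code is NOT MDS (slack = 4 > 0).
Description: the claimed parameters are [17, 11, 3]_5; such a code would be non-MDS.


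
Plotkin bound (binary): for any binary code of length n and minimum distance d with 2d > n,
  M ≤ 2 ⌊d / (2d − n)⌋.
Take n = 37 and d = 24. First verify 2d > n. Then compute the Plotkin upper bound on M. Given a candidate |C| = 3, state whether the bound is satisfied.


Plotkin bound M ≤ 4; given |C| = 3 ≤ bound (satisfied).

Check applicability: 2d = 48, n = 37.
2d − n = 11 > 0, so Plotkin applies.
Compute d/(2d−n) = 24/11 ≈ 2.1818.
⌊d/(2d−n)⌋ = 2.
Plotkin bound: M ≤ 2·2 = 4.
Given |C| = 3, check: satisfied.
This |C| is below the Plotkin bound.


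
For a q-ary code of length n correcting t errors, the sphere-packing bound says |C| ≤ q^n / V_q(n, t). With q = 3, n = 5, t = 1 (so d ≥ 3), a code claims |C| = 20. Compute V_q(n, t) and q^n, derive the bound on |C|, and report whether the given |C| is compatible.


V_q(n, t) = 11, q^n = 243, Hamming bound = 22, |C| = 20 ≤ bound (satisfied).

Step 1: Compute V_q(n, t) = Σ_{j=0}^1 C(n, j) (q−1)^j.
  j = 0: C(5,0)·(2)^0 = 1·1 = 1.
  j = 1: C(5,1)·(2)^1 = 5·2 = 10.
  V_q(n, t) = 1 + 10 = 11.
Step 2: q^n = 3^5 = 243.
Step 3: Hamming bound ⌊q^n / V_q(n,t)⌋ = ⌊243/11⌋ = 22.
Step 4: Compare |C| = 20 to 22: satisfied.
The claimed |C| lies below the Hamming bound.


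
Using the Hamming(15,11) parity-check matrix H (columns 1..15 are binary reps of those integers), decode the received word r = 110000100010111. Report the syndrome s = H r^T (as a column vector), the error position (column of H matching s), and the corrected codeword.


s = (0, 0, 1, 1)^T, error position = 3, corrected codeword c = 111000100010111

Compute s = H r^T mod 2 one row at a time:
  s_1 = 0 + 0 + 0 + 1 + 0 + 1 + 1 + 1 = 4 ≡ 0 (mod 2).
  s_2 = 0 + 0 + 0 + 1 + 0 + 1 + 1 + 1 = 4 ≡ 0 (mod 2).
  s_3 = 1 + 0 + 0 + 1 + 0 + 1 + 1 + 1 = 5 ≡ 1 (mod 2).
  s_4 = 1 + 0 + 0 + 1 + 0 + 1 + 1 + 1 = 5 ≡ 1 (mod 2).
s = (0, 0, 1, 1)^T — this equals column 3 of H (binary 0011), so error is at position 3.
Correct: flip bit 3 of r = 110000100010111 to get c = 111000100010111.


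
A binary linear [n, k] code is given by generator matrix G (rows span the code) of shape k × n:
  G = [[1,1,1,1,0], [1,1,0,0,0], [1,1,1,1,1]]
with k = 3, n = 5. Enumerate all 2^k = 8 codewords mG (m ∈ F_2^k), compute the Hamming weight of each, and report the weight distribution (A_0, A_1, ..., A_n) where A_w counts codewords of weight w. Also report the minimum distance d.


Weight distribution: A_0 = 1, A_1 = 1, A_2 = 2, A_3 = 2, A_4 = 1, A_5 = 1. Minimum distance d = 1.

Enumerate all 2^3 = 8 messages m ∈ F_2^3.
For each, compute codeword c = mG in F_2^5, then tally its weight.
  m = 000 → c = 00000, weight = 0.
  m = 100 → c = 11110, weight = 4.
  m = 010 → c = 11000, weight = 2.
  m = 110 → c = 00110, weight = 2.
  m = 001 → c = 11111, weight = 5.
  m = 101 → c = 00001, weight = 1.
  m = 011 → c = 00111, weight = 3.
  m = 111 → c = 11001, weight = 3.
Tally weights:
  weight 0: 1 codewords.
  weight 1: 1 codewords.
  weight 2: 2 codewords.
  weight 3: 2 codewords.
  weight 4: 1 codewords.
  weight 5: 1 codewords.
Minimum distance d = smallest w > 0 with A_w > 0 = 1.
Sanity: Σ A_w = 8 = 2^3 = 8 ✓.


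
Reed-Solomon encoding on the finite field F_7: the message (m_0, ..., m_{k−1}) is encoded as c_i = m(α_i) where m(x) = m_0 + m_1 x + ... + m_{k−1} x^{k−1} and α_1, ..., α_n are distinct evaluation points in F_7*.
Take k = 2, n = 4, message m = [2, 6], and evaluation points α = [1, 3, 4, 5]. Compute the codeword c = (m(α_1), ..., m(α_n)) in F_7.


c = [1, 6, 5, 4]

Message polynomial: m(x) = 2 + 6·x (mod 7).
For each evaluation point α_i, compute m(α_i) mod 7:
  α_1 = 1: Horner steps 6 → 1, so m(1) = 1.
  α_2 = 3: Horner steps 6 → 6, so m(3) = 6.
  α_3 = 4: Horner steps 6 → 5, so m(4) = 5.
  α_4 = 5: Horner steps 6 → 4, so m(5) = 4.
Codeword c = [1, 6, 5, 4] ∈ F_7^4.


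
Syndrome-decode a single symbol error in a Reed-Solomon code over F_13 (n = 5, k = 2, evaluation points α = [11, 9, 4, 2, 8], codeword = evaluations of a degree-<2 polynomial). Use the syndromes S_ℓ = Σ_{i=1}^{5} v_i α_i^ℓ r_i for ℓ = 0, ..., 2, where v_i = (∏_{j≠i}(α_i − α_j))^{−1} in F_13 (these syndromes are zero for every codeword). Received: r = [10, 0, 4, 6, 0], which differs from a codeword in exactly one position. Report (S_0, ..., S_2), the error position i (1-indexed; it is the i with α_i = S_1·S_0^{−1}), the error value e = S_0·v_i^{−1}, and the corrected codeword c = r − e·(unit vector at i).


S = (5, 6, 2), error at position 2, error magnitude e = 1, c = [10, 12, 4, 6, 0].

Step 1: column multipliers v_i = (∏_{j≠i}(α_i − α_j))^{−1} mod 13.
  i = 1 (α = 11): (11−9)(11−4)(11−2)(11−8) = 2·7·9·3 = 378 ≡ 1, so v_1 = 1^{−1} = 1 (mod 13).
  i = 2 (α = 9): (9−11)(9−4)(9−2)(9−8) = (−2)·5·7·1 = −70 ≡ 8, so v_2 = 8^{−1} = 5 (mod 13).
  i = 3 (α = 4): (4−11)(4−9)(4−2)(4−8) = (−7)·(−5)·2·(−4) = −280 ≡ 6, so v_3 = 6^{−1} = 11 (mod 13).
  i = 4 (α = 2): (2−11)(2−9)(2−4)(2−8) = (−9)·(−7)·(−2)·(−6) = 756 ≡ 2, so v_4 = 2^{−1} = 7 (mod 13).
  i = 5 (α = 8): (8−11)(8−9)(8−4)(8−2) = (−3)·(−1)·4·6 = 72 ≡ 7, so v_5 = 7^{−1} = 2 (mod 13).
  v = [1, 5, 11, 7, 2].
Step 2: syndromes of r = [10, 0, 4, 6, 0] (all sums mod 13).
  S_0 = Σ v_i r_i = 1·10 + 5·0 + 11·4 + 7·6 + 2·0 = 96 ≡ 5.
  S_1 = Σ v_i α_i r_i = 1·11·10 + 5·9·0 + 11·4·4 + 7·2·6 + 2·8·0 = 370 ≡ 6.
  α_i^2 mod 13 = [4, 3, 3, 4, 12].
  S_2 = Σ v_i α_i^2 r_i = 1·4·10 + 5·3·0 + 11·3·4 + 7·4·6 + 2·12·0 = 340 ≡ 2.
  S = (5, 6, 2) ≠ 0, so r is not a codeword (an error is present).
Step 3: locate the error. For a single error e at position i, S_ℓ = v_i·e·α_i^ℓ, so α_err = S_1/S_0.
  S_0^{−1} = 5^{−1} = 8 (mod 13), so α_err = 6·8 = 48 ≡ 9 = α_2. Error position i = 2.
  Consistency check: S_2/S_1 = 2·11 = 22 ≡ 9 = α_err ✓ (single-error assumption holds).
Step 4: error magnitude e = S_0/v_2 = S_0·∏_{j≠2}(α_2 − α_j) = 5·8 = 40 ≡ 1 (mod 13).
Step 5: correct position 2: c_2 = r_2 − e = 0 − 1 ≡ 12 (mod 13). Hence c = [10, 12, 4, 6, 0].
  Check: interpolating c through the α_i gives m(x) = 8 + 12·x (degree < 2) with m(α_i) = c_i for every i, so c is indeed a codeword.


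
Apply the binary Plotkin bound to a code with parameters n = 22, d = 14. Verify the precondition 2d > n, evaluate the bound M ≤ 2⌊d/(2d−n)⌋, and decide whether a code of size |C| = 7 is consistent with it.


Plotkin bound M ≤ 4; given |C| = 7 > bound (violated).

Check applicability: 2d = 28, n = 22.
2d − n = 6 > 0, so Plotkin applies.
Compute d/(2d−n) = 14/6 ≈ 2.3333.
⌊d/(2d−n)⌋ = 2.
Plotkin bound: M ≤ 2·2 = 4.
Given |C| = 7, check: VIOLATED.
This |C| is above the Plotkin bound, so no binary code with n = 22, d = 14 and 7 codewords exists.


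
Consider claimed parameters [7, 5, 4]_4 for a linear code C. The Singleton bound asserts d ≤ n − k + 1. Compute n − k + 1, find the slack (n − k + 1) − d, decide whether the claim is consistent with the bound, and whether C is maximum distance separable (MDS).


Singleton RHS = n − k + 1 = 3, slack = -1, bound violated (no such code; not MDS).

Singleton bound: d ≤ n − k + 1.
Here n = 7, k = 5, so n − k + 1 = 3.
Given d = 4, check d ≤ 3: NO.
Slack = (n − k + 1) − d = -1.
The slack is negative: d = 4 exceeds n − k + 1 = 3 by 1, so the Singleton bound is violated and no linear [7, 5, 4]_4 code can exist. In particular it is not MDS (MDS requires d = n − k + 1 exactly).
Description: the claimed parameters are [7, 5, 4]_4; such a code would be impossible (violates the Singleton bound).


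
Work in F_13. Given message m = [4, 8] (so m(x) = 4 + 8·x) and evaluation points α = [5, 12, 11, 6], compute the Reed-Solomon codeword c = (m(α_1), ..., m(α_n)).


c = [5, 9, 1, 0]

Message polynomial: m(x) = 4 + 8·x (mod 13).
For each evaluation point α_i, compute m(α_i) mod 13:
  α_1 = 5: Horner steps 8 → 5, so m(5) = 5.
  α_2 = 12: Horner steps 8 → 9, so m(12) = 9.
  α_3 = 11: Horner steps 8 → 1, so m(11) = 1.
  α_4 = 6: Horner steps 8 → 0, so m(6) = 0.
Codeword c = [5, 9, 1, 0] ∈ F_13^4.


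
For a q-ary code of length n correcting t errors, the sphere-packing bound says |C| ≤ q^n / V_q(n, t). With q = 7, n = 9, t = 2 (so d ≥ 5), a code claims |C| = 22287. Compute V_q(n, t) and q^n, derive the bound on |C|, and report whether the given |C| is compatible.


V_q(n, t) = 1351, q^n = 40353607, Hamming bound = 29869, |C| = 22287 ≤ bound (satisfied).

Step 1: Compute V_q(n, t) = Σ_{j=0}^2 C(n, j) (q−1)^j.
  j = 0: C(9,0)·(6)^0 = 1·1 = 1.
  j = 1: C(9,1)·(6)^1 = 9·6 = 54.
  j = 2: C(9,2)·(6)^2 = 36·36 = 1296.
  V_q(n, t) = 1 + 54 + 1296 = 1351.
Step 2: q^n = 7^9 = 40353607.
Step 3: Hamming bound ⌊q^n / V_q(n,t)⌋ = ⌊40353607/1351⌋ = 29869.
Step 4: Compare |C| = 22287 to 29869: satisfied.
The claimed |C| lies below the Hamming bound.


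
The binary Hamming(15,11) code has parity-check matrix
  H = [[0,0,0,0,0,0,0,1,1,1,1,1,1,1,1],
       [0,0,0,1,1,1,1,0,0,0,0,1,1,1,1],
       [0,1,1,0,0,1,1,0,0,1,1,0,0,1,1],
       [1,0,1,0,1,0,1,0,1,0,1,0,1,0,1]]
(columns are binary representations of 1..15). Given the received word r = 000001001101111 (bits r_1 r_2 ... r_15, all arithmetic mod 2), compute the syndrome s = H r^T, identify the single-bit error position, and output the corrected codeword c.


s = (0, 1, 0, 1)^T, error position = 5, corrected codeword c = 000011001101111

Compute s = H r^T mod 2 one row at a time:
  s_1 = 0 + 1 + 1 + 0 + 1 + 1 + 1 + 1 = 6 ≡ 0 (mod 2).
  s_2 = 0 + 0 + 1 + 0 + 1 + 1 + 1 + 1 = 5 ≡ 1 (mod 2).
  s_3 = 0 + 0 + 1 + 0 + 1 + 0 + 1 + 1 = 4 ≡ 0 (mod 2).
  s_4 = 0 + 0 + 0 + 0 + 1 + 0 + 1 + 1 = 3 ≡ 1 (mod 2).
s = (0, 1, 0, 1)^T — this equals column 5 of H (binary 0101), so error is at position 5.
Correct: flip bit 5 of r = 000001001101111 to get c = 000011001101111.


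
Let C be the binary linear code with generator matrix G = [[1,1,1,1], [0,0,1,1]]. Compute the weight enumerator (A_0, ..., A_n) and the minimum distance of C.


Weight distribution: A_0 = 1, A_2 = 2, A_4 = 1. Minimum distance d = 2.

Enumerate all 2^2 = 4 messages m ∈ F_2^2.
For each, compute codeword c = mG in F_2^4, then tally its weight.
  m = 00 → c = 0000, weight = 0.
  m = 10 → c = 1111, weight = 4.
  m = 01 → c = 0011, weight = 2.
  m = 11 → c = 1100, weight = 2.
Tally weights:
  weight 0: 1 codewords.
  weight 2: 2 codewords.
  weight 4: 1 codewords.
Minimum distance d = smallest w > 0 with A_w > 0 = 2.
Sanity: Σ A_w = 4 = 2^2 = 4 ✓.


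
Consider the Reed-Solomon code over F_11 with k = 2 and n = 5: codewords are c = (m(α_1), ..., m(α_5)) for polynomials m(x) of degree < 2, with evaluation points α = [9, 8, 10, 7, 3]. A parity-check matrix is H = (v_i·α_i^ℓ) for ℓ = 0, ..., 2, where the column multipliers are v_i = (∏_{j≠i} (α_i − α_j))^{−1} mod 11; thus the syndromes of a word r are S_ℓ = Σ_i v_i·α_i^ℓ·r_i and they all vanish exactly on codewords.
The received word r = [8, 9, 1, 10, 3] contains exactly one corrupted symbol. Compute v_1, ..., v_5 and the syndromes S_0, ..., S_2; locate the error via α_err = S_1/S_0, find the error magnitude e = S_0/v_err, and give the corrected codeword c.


S = (3, 8, 3), error at position 3, error magnitude e = 5, c = [8, 9, 7, 10, 3].

Step 1: column multipliers v_i = (∏_{j≠i}(α_i − α_j))^{−1} mod 11.
  i = 1 (α = 9): (9−8)(9−10)(9−7)(9−3) = 1·(−1)·2·6 = −12 ≡ 10, so v_1 = 10^{−1} = 10 (mod 11).
  i = 2 (α = 8): (8−9)(8−10)(8−7)(8−3) = (−1)·(−2)·1·5 = 10 ≡ 10, so v_2 = 10^{−1} = 10 (mod 11).
  i = 3 (α = 10): (10−9)(10−8)(10−7)(10−3) = 1·2·3·7 = 42 ≡ 9, so v_3 = 9^{−1} = 5 (mod 11).
  i = 4 (α = 7): (7−9)(7−8)(7−10)(7−3) = (−2)·(−1)·(−3)·4 = −24 ≡ 9, so v_4 = 9^{−1} = 5 (mod 11).
  i = 5 (α = 3): (3−9)(3−8)(3−10)(3−7) = (−6)·(−5)·(−7)·(−4) = 840 ≡ 4, so v_5 = 4^{−1} = 3 (mod 11).
  v = [10, 10, 5, 5, 3].
Step 2: syndromes of r = [8, 9, 1, 10, 3] (all sums mod 11).
  S_0 = Σ v_i r_i = 10·8 + 10·9 + 5·1 + 5·10 + 3·3 = 234 ≡ 3.
  S_1 = Σ v_i α_i r_i = 10·9·8 + 10·8·9 + 5·10·1 + 5·7·10 + 3·3·3 = 1867 ≡ 8.
  α_i^2 mod 11 = [4, 9, 1, 5, 9].
  S_2 = Σ v_i α_i^2 r_i = 10·4·8 + 10·9·9 + 5·1·1 + 5·5·10 + 3·9·3 = 1466 ≡ 3.
  S = (3, 8, 3) ≠ 0, so r is not a codeword (an error is present).
Step 3: locate the error. For a single error e at position i, S_ℓ = v_i·e·α_i^ℓ, so α_err = S_1/S_0.
  S_0^{−1} = 3^{−1} = 4 (mod 11), so α_err = 8·4 = 32 ≡ 10 = α_3. Error position i = 3.
  Consistency check: S_2/S_1 = 3·7 = 21 ≡ 10 = α_err ✓ (single-error assumption holds).
Step 4: error magnitude e = S_0/v_3 = S_0·∏_{j≠3}(α_3 − α_j) = 3·9 = 27 ≡ 5 (mod 11).
Step 5: correct position 3: c_3 = r_3 − e = 1 − 5 ≡ 7 (mod 11). Hence c = [8, 9, 7, 10, 3].
  Check: interpolating c through the α_i gives m(x) = 6 + 10·x (degree < 2) with m(α_i) = c_i for every i, so c is indeed a codeword.


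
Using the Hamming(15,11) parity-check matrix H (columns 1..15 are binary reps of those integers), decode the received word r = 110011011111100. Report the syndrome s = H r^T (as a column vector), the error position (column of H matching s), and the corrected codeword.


s = (0, 0, 0, 1)^T, error position = 1, corrected codeword c = 010011011111100

Compute s = H r^T mod 2 one row at a time:
  s_1 = 1 + 1 + 1 + 1 + 1 + 1 + 0 + 0 = 6 ≡ 0 (mod 2).
  s_2 = 0 + 1 + 1 + 0 + 1 + 1 + 0 + 0 = 4 ≡ 0 (mod 2).
  s_3 = 1 + 0 + 1 + 0 + 1 + 1 + 0 + 0 = 4 ≡ 0 (mod 2).
  s_4 = 1 + 0 + 1 + 0 + 1 + 1 + 1 + 0 = 5 ≡ 1 (mod 2).
s = (0, 0, 0, 1)^T — this equals column 1 of H (binary 0001), so error is at position 1.
Correct: flip bit 1 of r = 110011011111100 to get c = 010011011111100.


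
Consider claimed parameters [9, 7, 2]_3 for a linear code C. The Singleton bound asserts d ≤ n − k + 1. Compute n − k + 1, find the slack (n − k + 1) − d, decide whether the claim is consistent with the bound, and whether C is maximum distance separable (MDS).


Singleton RHS = n − k + 1 = 3, slack = 1, bound satisfied, not MDS.

Singleton bound: d ≤ n − k + 1.
Here n = 9, k = 7, so n − k + 1 = 3.
Given d = 2, check d ≤ 3: YES.
Slack = (n − k + 1) − d = 1.
The code is NOT MDS (slack = 1 > 0).
Description: the claimed parameters are [9, 7, 2]_3; such a code would be non-MDS.


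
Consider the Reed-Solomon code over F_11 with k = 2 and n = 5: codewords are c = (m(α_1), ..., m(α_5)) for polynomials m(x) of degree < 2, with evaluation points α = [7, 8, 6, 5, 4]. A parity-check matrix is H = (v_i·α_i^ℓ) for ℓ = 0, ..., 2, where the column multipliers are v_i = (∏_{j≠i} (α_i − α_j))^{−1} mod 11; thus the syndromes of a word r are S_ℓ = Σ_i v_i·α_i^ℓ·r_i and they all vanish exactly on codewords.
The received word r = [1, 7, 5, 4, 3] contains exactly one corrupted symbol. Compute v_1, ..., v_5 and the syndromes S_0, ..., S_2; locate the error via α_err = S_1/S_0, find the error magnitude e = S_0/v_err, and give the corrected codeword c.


S = (10, 4, 6), error at position 1, error magnitude e = 6, c = [6, 7, 5, 4, 3].

Step 1: column multipliers v_i = (∏_{j≠i}(α_i − α_j))^{−1} mod 11.
  i = 1 (α = 7): (7−8)(7−6)(7−5)(7−4) = (−1)·1·2·3 = −6 ≡ 5, so v_1 = 5^{−1} = 9 (mod 11).
  i = 2 (α = 8): (8−7)(8−6)(8−5)(8−4) = 1·2·3·4 = 24 ≡ 2, so v_2 = 2^{−1} = 6 (mod 11).
  i = 3 (α = 6): (6−7)(6−8)(6−5)(6−4) = (−1)·(−2)·1·2 = 4 ≡ 4, so v_3 = 4^{−1} = 3 (mod 11).
  i = 4 (α = 5): (5−7)(5−8)(5−6)(5−4) = (−2)·(−3)·(−1)·1 = −6 ≡ 5, so v_4 = 5^{−1} = 9 (mod 11).
  i = 5 (α = 4): (4−7)(4−8)(4−6)(4−5) = (−3)·(−4)·(−2)·(−1) = 24 ≡ 2, so v_5 = 2^{−1} = 6 (mod 11).
  v = [9, 6, 3, 9, 6].
Step 2: syndromes of r = [1, 7, 5, 4, 3] (all sums mod 11).
  S_0 = Σ v_i r_i = 9·1 + 6·7 + 3·5 + 9·4 + 6·3 = 120 ≡ 10.
  S_1 = Σ v_i α_i r_i = 9·7·1 + 6·8·7 + 3·6·5 + 9·5·4 + 6·4·3 = 741 ≡ 4.
  α_i^2 mod 11 = [5, 9, 3, 3, 5].
  S_2 = Σ v_i α_i^2 r_i = 9·5·1 + 6·9·7 + 3·3·5 + 9·3·4 + 6·5·3 = 666 ≡ 6.
  S = (10, 4, 6) ≠ 0, so r is not a codeword (an error is present).
Step 3: locate the error. For a single error e at position i, S_ℓ = v_i·e·α_i^ℓ, so α_err = S_1/S_0.
  S_0^{−1} = 10^{−1} = 10 (mod 11), so α_err = 4·10 = 40 ≡ 7 = α_1. Error position i = 1.
  Consistency check: S_2/S_1 = 6·3 = 18 ≡ 7 = α_err ✓ (single-error assumption holds).
Step 4: error magnitude e = S_0/v_1 = S_0·∏_{j≠1}(α_1 − α_j) = 10·5 = 50 ≡ 6 (mod 11).
Step 5: correct position 1: c_1 = r_1 − e = 1 − 6 ≡ 6 (mod 11). Hence c = [6, 7, 5, 4, 3].
  Check: interpolating c through the α_i gives m(x) = 10 + 1·x (degree < 2) with m(α_i) = c_i for every i, so c is indeed a codeword.


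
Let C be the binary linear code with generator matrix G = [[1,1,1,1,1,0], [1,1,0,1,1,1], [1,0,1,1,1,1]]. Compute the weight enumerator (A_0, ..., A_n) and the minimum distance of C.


Weight distribution: A_0 = 1, A_2 = 3, A_3 = 1, A_5 = 3. Minimum distance d = 2.

Enumerate all 2^3 = 8 messages m ∈ F_2^3.
For each, compute codeword c = mG in F_2^6, then tally its weight.
  m = 000 → c = 000000, weight = 0.
  m = 100 → c = 111110, weight = 5.
  m = 010 → c = 110111, weight = 5.
  m = 110 → c = 001001, weight = 2.
  m = 001 → c = 101111, weight = 5.
  m = 101 → c = 010001, weight = 2.
  m = 011 → c = 011000, weight = 2.
  m = 111 → c = 100110, weight = 3.
Tally weights:
  weight 0: 1 codewords.
  weight 2: 3 codewords.
  weight 3: 1 codewords.
  weight 5: 3 codewords.
Minimum distance d = smallest w > 0 with A_w > 0 = 2.
Sanity: Σ A_w = 8 = 2^3 = 8 ✓.


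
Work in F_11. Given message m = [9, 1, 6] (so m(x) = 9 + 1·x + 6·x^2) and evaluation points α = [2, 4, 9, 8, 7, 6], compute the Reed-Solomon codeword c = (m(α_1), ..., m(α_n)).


c = [2, 10, 9, 5, 2, 0]

Message polynomial: m(x) = 9 + 1·x + 6·x^2 (mod 11).
For each evaluation point α_i, compute m(α_i) mod 11:
  α_1 = 2: Horner steps 6 → 2 → 2, so m(2) = 2.
  α_2 = 4: Horner steps 6 → 3 → 10, so m(4) = 10.
  α_3 = 9: Horner steps 6 → 0 → 9, so m(9) = 9.
  α_4 = 8: Horner steps 6 → 5 → 5, so m(8) = 5.
  α_5 = 7: Horner steps 6 → 10 → 2, so m(7) = 2.
  α_6 = 6: Horner steps 6 → 4 → 0, so m(6) = 0.
Codeword c = [2, 10, 9, 5, 2, 0] ∈ F_11^6.


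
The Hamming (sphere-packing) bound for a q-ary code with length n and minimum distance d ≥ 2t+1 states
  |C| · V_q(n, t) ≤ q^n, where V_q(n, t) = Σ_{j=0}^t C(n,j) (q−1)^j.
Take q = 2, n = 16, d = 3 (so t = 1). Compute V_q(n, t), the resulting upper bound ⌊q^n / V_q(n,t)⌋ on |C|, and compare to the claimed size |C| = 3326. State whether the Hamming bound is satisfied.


V_q(n, t) = 17, q^n = 65536, Hamming bound = 3855, |C| = 3326 ≤ bound (satisfied).

Step 1: Compute V_q(n, t) = Σ_{j=0}^1 C(n, j) (q−1)^j.
  j = 0: C(16,0)·(1)^0 = 1·1 = 1.
  j = 1: C(16,1)·(1)^1 = 16·1 = 16.
  V_q(n, t) = 1 + 16 = 17.
Step 2: q^n = 2^16 = 65536.
Step 3: Hamming bound ⌊q^n / V_q(n,t)⌋ = ⌊65536/17⌋ = 3855.
Step 4: Compare |C| = 3326 to 3855: satisfied.
The claimed |C| lies below the Hamming bound.


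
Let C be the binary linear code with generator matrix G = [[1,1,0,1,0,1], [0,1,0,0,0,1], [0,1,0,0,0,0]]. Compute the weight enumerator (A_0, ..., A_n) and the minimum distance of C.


Weight distribution: A_0 = 1, A_1 = 2, A_2 = 2, A_3 = 2, A_4 = 1. Minimum distance d = 1.

Enumerate all 2^3 = 8 messages m ∈ F_2^3.
For each, compute codeword c = mG in F_2^6, then tally its weight.
  m = 000 → c = 000000, weight = 0.
  m = 100 → c = 110101, weight = 4.
  m = 010 → c = 010001, weight = 2.
  m = 110 → c = 100100, weight = 2.
  m = 001 → c = 010000, weight = 1.
  m = 101 → c = 100101, weight = 3.
  m = 011 → c = 000001, weight = 1.
  m = 111 → c = 110100, weight = 3.
Tally weights:
  weight 0: 1 codewords.
  weight 1: 2 codewords.
  weight 2: 2 codewords.
  weight 3: 2 codewords.
  weight 4: 1 codewords.
Minimum distance d = smallest w > 0 with A_w > 0 = 1.
Sanity: Σ A_w = 8 = 2^3 = 8 ✓.


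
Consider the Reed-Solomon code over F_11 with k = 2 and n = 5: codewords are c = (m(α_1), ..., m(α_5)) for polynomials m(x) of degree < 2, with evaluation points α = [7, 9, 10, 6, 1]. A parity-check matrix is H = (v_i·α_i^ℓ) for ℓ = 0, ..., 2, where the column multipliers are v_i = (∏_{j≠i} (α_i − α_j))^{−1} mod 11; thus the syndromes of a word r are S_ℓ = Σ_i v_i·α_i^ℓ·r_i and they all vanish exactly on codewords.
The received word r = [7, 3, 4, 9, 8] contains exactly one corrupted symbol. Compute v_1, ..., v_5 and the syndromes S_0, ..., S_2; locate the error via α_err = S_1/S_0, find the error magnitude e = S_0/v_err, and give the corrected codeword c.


S = (4, 7, 4), error at position 3, error magnitude e = 3, c = [7, 3, 1, 9, 8].

Step 1: column multipliers v_i = (∏_{j≠i}(α_i − α_j))^{−1} mod 11.
  i = 1 (α = 7): (7−9)(7−10)(7−6)(7−1) = (−2)·(−3)·1·6 = 36 ≡ 3, so v_1 = 3^{−1} = 4 (mod 11).
  i = 2 (α = 9): (9−7)(9−10)(9−6)(9−1) = 2·(−1)·3·8 = −48 ≡ 7, so v_2 = 7^{−1} = 8 (mod 11).
  i = 3 (α = 10): (10−7)(10−9)(10−6)(10−1) = 3·1·4·9 = 108 ≡ 9, so v_3 = 9^{−1} = 5 (mod 11).
  i = 4 (α = 6): (6−7)(6−9)(6−10)(6−1) = (−1)·(−3)·(−4)·5 = −60 ≡ 6, so v_4 = 6^{−1} = 2 (mod 11).
  i = 5 (α = 1): (1−7)(1−9)(1−10)(1−6) = (−6)·(−8)·(−9)·(−5) = 2160 ≡ 4, so v_5 = 4^{−1} = 3 (mod 11).
  v = [4, 8, 5, 2, 3].
Step 2: syndromes of r = [7, 3, 4, 9, 8] (all sums mod 11).
  S_0 = Σ v_i r_i = 4·7 + 8·3 + 5·4 + 2·9 + 3·8 = 114 ≡ 4.
  S_1 = Σ v_i α_i r_i = 4·7·7 + 8·9·3 + 5·10·4 + 2·6·9 + 3·1·8 = 744 ≡ 7.
  α_i^2 mod 11 = [5, 4, 1, 3, 1].
  S_2 = Σ v_i α_i^2 r_i = 4·5·7 + 8·4·3 + 5·1·4 + 2·3·9 + 3·1·8 = 334 ≡ 4.
  S = (4, 7, 4) ≠ 0, so r is not a codeword (an error is present).
Step 3: locate the error. For a single error e at position i, S_ℓ = v_i·e·α_i^ℓ, so α_err = S_1/S_0.
  S_0^{−1} = 4^{−1} = 3 (mod 11), so α_err = 7·3 = 21 ≡ 10 = α_3. Error position i = 3.
  Consistency check: S_2/S_1 = 4·8 = 32 ≡ 10 = α_err ✓ (single-error assumption holds).
Step 4: error magnitude e = S_0/v_3 = S_0·∏_{j≠3}(α_3 − α_j) = 4·9 = 36 ≡ 3 (mod 11).
Step 5: correct position 3: c_3 = r_3 − e = 4 − 3 ≡ 1 (mod 11). Hence c = [7, 3, 1, 9, 8].
  Check: interpolating c through the α_i gives m(x) = 10 + 9·x (degree < 2) with m(α_i) = c_i for every i, so c is indeed a codeword.


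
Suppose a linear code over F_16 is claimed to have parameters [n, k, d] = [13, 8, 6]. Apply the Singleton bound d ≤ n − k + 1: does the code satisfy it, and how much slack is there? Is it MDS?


Singleton RHS = n − k + 1 = 6, slack = 0, bound satisfied, MDS.

Singleton bound: d ≤ n − k + 1.
Here n = 13, k = 8, so n − k + 1 = 6.
Given d = 6, check d ≤ 6: YES.
Slack = (n − k + 1) − d = 0.
The code is MDS (slack = 0).
Description: the claimed parameters are [13, 8, 6]_16; such a code would be MDS (meets Singleton bound).


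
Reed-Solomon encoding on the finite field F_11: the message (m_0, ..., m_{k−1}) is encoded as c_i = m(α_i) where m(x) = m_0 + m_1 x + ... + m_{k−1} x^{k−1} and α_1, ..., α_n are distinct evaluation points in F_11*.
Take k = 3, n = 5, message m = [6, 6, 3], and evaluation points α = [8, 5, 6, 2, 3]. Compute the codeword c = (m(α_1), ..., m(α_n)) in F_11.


c = [4, 1, 7, 8, 7]

Message polynomial: m(x) = 6 + 6·x + 3·x^2 (mod 11).
For each evaluation point α_i, compute m(α_i) mod 11:
  α_1 = 8: Horner steps 3 → 8 → 4, so m(8) = 4.
  α_2 = 5: Horner steps 3 → 10 → 1, so m(5) = 1.
  α_3 = 6: Horner steps 3 → 2 → 7, so m(6) = 7.
  α_4 = 2: Horner steps 3 → 1 → 8, so m(2) = 8.
  α_5 = 3: Horner steps 3 → 4 → 7, so m(3) = 7.
Codeword c = [4, 1, 7, 8, 7] ∈ F_11^5.


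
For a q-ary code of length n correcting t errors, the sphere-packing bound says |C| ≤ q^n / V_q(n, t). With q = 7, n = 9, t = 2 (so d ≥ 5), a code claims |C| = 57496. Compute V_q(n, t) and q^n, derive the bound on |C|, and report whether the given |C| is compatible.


V_q(n, t) = 1351, q^n = 40353607, Hamming bound = 29869, |C| = 57496 > bound (violated).

Step 1: Compute V_q(n, t) = Σ_{j=0}^2 C(n, j) (q−1)^j.
  j = 0: C(9,0)·(6)^0 = 1·1 = 1.
  j = 1: C(9,1)·(6)^1 = 9·6 = 54.
  j = 2: C(9,2)·(6)^2 = 36·36 = 1296.
  V_q(n, t) = 1 + 54 + 1296 = 1351.
Step 2: q^n = 7^9 = 40353607.
Step 3: Hamming bound ⌊q^n / V_q(n,t)⌋ = ⌊40353607/1351⌋ = 29869.
Step 4: Compare |C| = 57496 to 29869: violated.
The claimed |C| lies above the Hamming bound, so no 7-ary code of length 9 with d ≥ 5 can have 57496 codewords.


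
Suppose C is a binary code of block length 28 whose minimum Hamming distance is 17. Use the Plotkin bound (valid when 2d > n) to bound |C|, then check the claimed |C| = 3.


Plotkin bound M ≤ 4; given |C| = 3 ≤ bound (satisfied).

Check applicability: 2d = 34, n = 28.
2d − n = 6 > 0, so Plotkin applies.
Compute d/(2d−n) = 17/6 ≈ 2.8333.
⌊d/(2d−n)⌋ = 2.
Plotkin bound: M ≤ 2·2 = 4.
Given |C| = 3, check: satisfied.
This |C| is below the Plotkin bound.


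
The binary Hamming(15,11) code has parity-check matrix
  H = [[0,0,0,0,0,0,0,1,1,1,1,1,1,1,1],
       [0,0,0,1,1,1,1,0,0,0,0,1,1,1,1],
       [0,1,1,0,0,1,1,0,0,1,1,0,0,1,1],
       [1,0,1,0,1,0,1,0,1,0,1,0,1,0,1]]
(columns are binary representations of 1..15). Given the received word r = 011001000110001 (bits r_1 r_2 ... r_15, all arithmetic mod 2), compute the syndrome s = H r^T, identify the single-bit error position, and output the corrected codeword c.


s = (1, 0, 0, 1)^T, error position = 9, corrected codeword c = 011001001110001

Compute s = H r^T mod 2 one row at a time:
  s_1 = 0 + 0 + 1 + 1 + 0 + 0 + 0 + 1 = 3 ≡ 1 (mod 2).
  s_2 = 0 + 0 + 1 + 0 + 0 + 0 + 0 + 1 = 2 ≡ 0 (mod 2).
  s_3 = 1 + 1 + 1 + 0 + 1 + 1 + 0 + 1 = 6 ≡ 0 (mod 2).
  s_4 = 0 + 1 + 0 + 0 + 0 + 1 + 0 + 1 = 3 ≡ 1 (mod 2).
s = (1, 0, 0, 1)^T — this equals column 9 of H (binary 1001), so error is at position 9.
Correct: flip bit 9 of r = 011001000110001 to get c = 011001001110001.


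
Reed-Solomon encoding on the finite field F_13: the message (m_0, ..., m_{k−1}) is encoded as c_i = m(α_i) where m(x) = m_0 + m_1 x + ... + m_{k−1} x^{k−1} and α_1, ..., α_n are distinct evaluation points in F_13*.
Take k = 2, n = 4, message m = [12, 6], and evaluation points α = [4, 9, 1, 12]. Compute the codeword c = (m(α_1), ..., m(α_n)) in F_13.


c = [10, 1, 5, 6]

Message polynomial: m(x) = 12 + 6·x (mod 13).
For each evaluation point α_i, compute m(α_i) mod 13:
  α_1 = 4: Horner steps 6 → 10, so m(4) = 10.
  α_2 = 9: Horner steps 6 → 1, so m(9) = 1.
  α_3 = 1: Horner steps 6 → 5, so m(1) = 5.
  α_4 = 12: Horner steps 6 → 6, so m(12) = 6.
Codeword c = [10, 1, 5, 6] ∈ F_13^4.


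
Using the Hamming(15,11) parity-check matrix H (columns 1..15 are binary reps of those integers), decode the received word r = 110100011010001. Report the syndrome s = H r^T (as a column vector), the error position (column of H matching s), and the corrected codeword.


s = (0, 0, 1, 0)^T, error position = 2, corrected codeword c = 100100011010001

Compute s = H r^T mod 2 one row at a time:
  s_1 = 1 + 1 + 0 + 1 + 0 + 0 + 0 + 1 = 4 ≡ 0 (mod 2).
  s_2 = 1 + 0 + 0 + 0 + 0 + 0 + 0 + 1 = 2 ≡ 0 (mod 2).
  s_3 = 1 + 0 + 0 + 0 + 0 + 1 + 0 + 1 = 3 ≡ 1 (mod 2).
  s_4 = 1 + 0 + 0 + 0 + 1 + 1 + 0 + 1 = 4 ≡ 0 (mod 2).
s = (0, 0, 1, 0)^T — this equals column 2 of H (binary 0010), so error is at position 2.
Correct: flip bit 2 of r = 110100011010001 to get c = 100100011010001.


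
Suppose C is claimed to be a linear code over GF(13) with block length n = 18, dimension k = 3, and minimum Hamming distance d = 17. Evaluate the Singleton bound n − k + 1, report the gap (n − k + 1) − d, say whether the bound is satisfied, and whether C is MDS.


Singleton RHS = n − k + 1 = 16, slack = -1, bound violated (no such code; not MDS).

Singleton bound: d ≤ n − k + 1.
Here n = 18, k = 3, so n − k + 1 = 16.
Given d = 17, check d ≤ 16: NO.
Slack = (n − k + 1) − d = -1.
The slack is negative: d = 17 exceeds n − k + 1 = 16 by 1, so the Singleton bound is violated and no linear [18, 3, 17]_13 code can exist. In particular it is not MDS (MDS requires d = n − k + 1 exactly).
Description: the claimed parameters are [18, 3, 17]_13; such a code would be impossible (violates the Singleton bound).


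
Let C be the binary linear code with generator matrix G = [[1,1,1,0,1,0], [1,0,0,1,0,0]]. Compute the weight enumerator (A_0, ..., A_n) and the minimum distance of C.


Weight distribution: A_0 = 1, A_2 = 1, A_4 = 2. Minimum distance d = 2.

Enumerate all 2^2 = 4 messages m ∈ F_2^2.
For each, compute codeword c = mG in F_2^6, then tally its weight.
  m = 00 → c = 000000, weight = 0.
  m = 10 → c = 111010, weight = 4.
  m = 01 → c = 100100, weight = 2.
  m = 11 → c = 011110, weight = 4.
Tally weights:
  weight 0: 1 codewords.
  weight 2: 1 codewords.
  weight 4: 2 codewords.
Minimum distance d = smallest w > 0 with A_w > 0 = 2.
Sanity: Σ A_w = 4 = 2^2 = 4 ✓.


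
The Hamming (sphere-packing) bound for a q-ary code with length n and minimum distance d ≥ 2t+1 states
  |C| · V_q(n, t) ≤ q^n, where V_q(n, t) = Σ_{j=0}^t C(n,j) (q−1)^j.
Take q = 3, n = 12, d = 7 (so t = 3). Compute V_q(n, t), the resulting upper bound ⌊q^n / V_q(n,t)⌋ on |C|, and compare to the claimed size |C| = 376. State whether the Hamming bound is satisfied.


V_q(n, t) = 2049, q^n = 531441, Hamming bound = 259, |C| = 376 > bound (violated).

Step 1: Compute V_q(n, t) = Σ_{j=0}^3 C(n, j) (q−1)^j.
  j = 0: C(12,0)·(2)^0 = 1·1 = 1.
  j = 1: C(12,1)·(2)^1 = 12·2 = 24.
  j = 2: C(12,2)·(2)^2 = 66·4 = 264.
  j = 3: C(12,3)·(2)^3 = 220·8 = 1760.
  V_q(n, t) = 1 + 24 + 264 + 1760 = 2049.
Step 2: q^n = 3^12 = 531441.
Step 3: Hamming bound ⌊q^n / V_q(n,t)⌋ = ⌊531441/2049⌋ = 259.
Step 4: Compare |C| = 376 to 259: violated.
The claimed |C| lies above the Hamming bound, so no 3-ary code of length 12 with d ≥ 7 can have 376 codewords.


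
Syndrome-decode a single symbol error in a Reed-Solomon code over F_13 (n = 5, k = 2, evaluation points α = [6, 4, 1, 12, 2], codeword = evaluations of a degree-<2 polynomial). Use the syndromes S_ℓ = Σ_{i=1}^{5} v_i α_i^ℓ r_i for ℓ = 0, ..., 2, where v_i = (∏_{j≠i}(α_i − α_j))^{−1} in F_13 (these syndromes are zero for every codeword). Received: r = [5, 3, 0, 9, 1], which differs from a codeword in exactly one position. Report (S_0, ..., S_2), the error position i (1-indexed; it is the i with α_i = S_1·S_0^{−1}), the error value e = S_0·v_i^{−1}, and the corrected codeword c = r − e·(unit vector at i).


S = (12, 1, 12), error at position 4, error magnitude e = 11, c = [5, 3, 0, 11, 1].

Step 1: column multipliers v_i = (∏_{j≠i}(α_i − α_j))^{−1} mod 13.
  i = 1 (α = 6): (6−4)(6−1)(6−12)(6−2) = 2·5·(−6)·4 = −240 ≡ 7, so v_1 = 7^{−1} = 2 (mod 13).
  i = 2 (α = 4): (4−6)(4−1)(4−12)(4−2) = (−2)·3·(−8)·2 = 96 ≡ 5, so v_2 = 5^{−1} = 8 (mod 13).
  i = 3 (α = 1): (1−6)(1−4)(1−12)(1−2) = (−5)·(−3)·(−11)·(−1) = 165 ≡ 9, so v_3 = 9^{−1} = 3 (mod 13).
  i = 4 (α = 12): (12−6)(12−4)(12−1)(12−2) = 6·8·11·10 = 5280 ≡ 2, so v_4 = 2^{−1} = 7 (mod 13).
  i = 5 (α = 2): (2−6)(2−4)(2−1)(2−12) = (−4)·(−2)·1·(−10) = −80 ≡ 11, so v_5 = 11^{−1} = 6 (mod 13).
  v = [2, 8, 3, 7, 6].
Step 2: syndromes of r = [5, 3, 0, 9, 1] (all sums mod 13).
  S_0 = Σ v_i r_i = 2·5 + 8·3 + 3·0 + 7·9 + 6·1 = 103 ≡ 12.
  S_1 = Σ v_i α_i r_i = 2·6·5 + 8·4·3 + 3·1·0 + 7·12·9 + 6·2·1 = 924 ≡ 1.
  α_i^2 mod 13 = [10, 3, 1, 1, 4].
  S_2 = Σ v_i α_i^2 r_i = 2·10·5 + 8·3·3 + 3·1·0 + 7·1·9 + 6·4·1 = 259 ≡ 12.
  S = (12, 1, 12) ≠ 0, so r is not a codeword (an error is present).
Step 3: locate the error. For a single error e at position i, S_ℓ = v_i·e·α_i^ℓ, so α_err = S_1/S_0.
  S_0^{−1} = 12^{−1} = 12 (mod 13), so α_err = 1·12 = 12 ≡ 12 = α_4. Error position i = 4.
  Consistency check: S_2/S_1 = 12·1 = 12 ≡ 12 = α_err ✓ (single-error assumption holds).
Step 4: error magnitude e = S_0/v_4 = S_0·∏_{j≠4}(α_4 − α_j) = 12·2 = 24 ≡ 11 (mod 13).
Step 5: correct position 4: c_4 = r_4 − e = 9 − 11 ≡ 11 (mod 13). Hence c = [5, 3, 0, 11, 1].
  Check: interpolating c through the α_i gives m(x) = 12 + 1·x (degree < 2) with m(α_i) = c_i for every i, so c is indeed a codeword.


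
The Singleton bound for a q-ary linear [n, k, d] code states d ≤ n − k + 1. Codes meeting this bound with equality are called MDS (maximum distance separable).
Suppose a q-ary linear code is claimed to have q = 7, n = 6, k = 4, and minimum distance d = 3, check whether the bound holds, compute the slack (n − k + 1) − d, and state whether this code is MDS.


Singleton RHS = n − k + 1 = 3, slack = 0, bound satisfied, MDS.

Singleton bound: d ≤ n − k + 1.
Here n = 6, k = 4, so n − k + 1 = 3.
Given d = 3, check d ≤ 3: YES.
Slack = (n − k + 1) − d = 0.
The code is MDS (slack = 0).
Description: the claimed parameters are [6, 4, 3]_7; such a code would be MDS (meets Singleton bound).


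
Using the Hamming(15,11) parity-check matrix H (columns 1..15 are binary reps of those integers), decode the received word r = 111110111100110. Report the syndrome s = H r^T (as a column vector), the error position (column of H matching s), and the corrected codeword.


s = (1, 1, 1, 0)^T, error position = 14, corrected codeword c = 111110111100100

Compute s = H r^T mod 2 one row at a time:
  s_1 = 1 + 1 + 1 + 0 + 0 + 1 + 1 + 0 = 5 ≡ 1 (mod 2).
  s_2 = 1 + 1 + 0 + 1 + 0 + 1 + 1 + 0 = 5 ≡ 1 (mod 2).
  s_3 = 1 + 1 + 0 + 1 + 1 + 0 + 1 + 0 = 5 ≡ 1 (mod 2).
  s_4 = 1 + 1 + 1 + 1 + 1 + 0 + 1 + 0 = 6 ≡ 0 (mod 2).
s = (1, 1, 1, 0)^T — this equals column 14 of H (binary 1110), so error is at position 14.
Correct: flip bit 14 of r = 111110111100110 to get c = 111110111100100.


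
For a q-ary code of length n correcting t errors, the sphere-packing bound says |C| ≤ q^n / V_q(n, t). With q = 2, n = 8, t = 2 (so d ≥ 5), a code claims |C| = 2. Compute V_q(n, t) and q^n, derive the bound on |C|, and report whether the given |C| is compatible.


V_q(n, t) = 37, q^n = 256, Hamming bound = 6, |C| = 2 ≤ bound (satisfied).

Step 1: Compute V_q(n, t) = Σ_{j=0}^2 C(n, j) (q−1)^j.
  j = 0: C(8,0)·(1)^0 = 1·1 = 1.
  j = 1: C(8,1)·(1)^1 = 8·1 = 8.
  j = 2: C(8,2)·(1)^2 = 28·1 = 28.
  V_q(n, t) = 1 + 8 + 28 = 37.
Step 2: q^n = 2^8 = 256.
Step 3: Hamming bound ⌊q^n / V_q(n,t)⌋ = ⌊256/37⌋ = 6.
Step 4: Compare |C| = 2 to 6: satisfied.
The claimed |C| lies below the Hamming bound.


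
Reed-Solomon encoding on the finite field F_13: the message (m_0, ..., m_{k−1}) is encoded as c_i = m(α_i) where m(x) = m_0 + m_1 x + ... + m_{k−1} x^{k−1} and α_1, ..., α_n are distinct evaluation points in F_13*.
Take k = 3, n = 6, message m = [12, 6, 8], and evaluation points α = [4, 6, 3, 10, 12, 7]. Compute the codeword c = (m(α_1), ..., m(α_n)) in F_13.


c = [8, 11, 11, 1, 1, 4]

Message polynomial: m(x) = 12 + 6·x + 8·x^2 (mod 13).
For each evaluation point α_i, compute m(α_i) mod 13:
  α_1 = 4: Horner steps 8 → 12 → 8, so m(4) = 8.
  α_2 = 6: Horner steps 8 → 2 → 11, so m(6) = 11.
  α_3 = 3: Horner steps 8 → 4 → 11, so m(3) = 11.
  α_4 = 10: Horner steps 8 → 8 → 1, so m(10) = 1.
  α_5 = 12: Horner steps 8 → 11 → 1, so m(12) = 1.
  α_6 = 7: Horner steps 8 → 10 → 4, so m(7) = 4.
Codeword c = [8, 11, 11, 1, 1, 4] ∈ F_13^6.


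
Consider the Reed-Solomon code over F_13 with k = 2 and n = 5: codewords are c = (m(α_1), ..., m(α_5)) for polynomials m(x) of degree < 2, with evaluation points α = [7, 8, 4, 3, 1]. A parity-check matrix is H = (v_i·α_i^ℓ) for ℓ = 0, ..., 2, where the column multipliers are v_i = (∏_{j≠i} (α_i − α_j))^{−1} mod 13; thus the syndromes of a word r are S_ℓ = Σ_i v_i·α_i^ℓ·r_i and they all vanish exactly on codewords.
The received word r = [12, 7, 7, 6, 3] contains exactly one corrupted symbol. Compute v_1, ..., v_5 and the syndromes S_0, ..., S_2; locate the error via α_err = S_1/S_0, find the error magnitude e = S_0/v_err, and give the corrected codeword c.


S = (11, 5, 7), error at position 3, error magnitude e = 6, c = [12, 7, 1, 6, 3].

Step 1: column multipliers v_i = (∏_{j≠i}(α_i − α_j))^{−1} mod 13.
  i = 1 (α = 7): (7−8)(7−4)(7−3)(7−1) = (−1)·3·4·6 = −72 ≡ 6, so v_1 = 6^{−1} = 11 (mod 13).
  i = 2 (α = 8): (8−7)(8−4)(8−3)(8−1) = 1·4·5·7 = 140 ≡ 10, so v_2 = 10^{−1} = 4 (mod 13).
  i = 3 (α = 4): (4−7)(4−8)(4−3)(4−1) = (−3)·(−4)·1·3 = 36 ≡ 10, so v_3 = 10^{−1} = 4 (mod 13).
  i = 4 (α = 3): (3−7)(3−8)(3−4)(3−1) = (−4)·(−5)·(−1)·2 = −40 ≡ 12, so v_4 = 12^{−1} = 12 (mod 13).
  i = 5 (α = 1): (1−7)(1−8)(1−4)(1−3) = (−6)·(−7)·(−3)·(−2) = 252 ≡ 5, so v_5 = 5^{−1} = 8 (mod 13).
  v = [11, 4, 4, 12, 8].
Step 2: syndromes of r = [12, 7, 7, 6, 3] (all sums mod 13).
  S_0 = Σ v_i r_i = 11·12 + 4·7 + 4·7 + 12·6 + 8·3 = 284 ≡ 11.
  S_1 = Σ v_i α_i r_i = 11·7·12 + 4·8·7 + 4·4·7 + 12·3·6 + 8·1·3 = 1500 ≡ 5.
  α_i^2 mod 13 = [10, 12, 3, 9, 1].
  S_2 = Σ v_i α_i^2 r_i = 11·10·12 + 4·12·7 + 4·3·7 + 12·9·6 + 8·1·3 = 2412 ≡ 7.
  S = (11, 5, 7) ≠ 0, so r is not a codeword (an error is present).
Step 3: locate the error. For a single error e at position i, S_ℓ = v_i·e·α_i^ℓ, so α_err = S_1/S_0.
  S_0^{−1} = 11^{−1} = 6 (mod 13), so α_err = 5·6 = 30 ≡ 4 = α_3. Error position i = 3.
  Consistency check: S_2/S_1 = 7·8 = 56 ≡ 4 = α_err ✓ (single-error assumption holds).
Step 4: error magnitude e = S_0/v_3 = S_0·∏_{j≠3}(α_3 − α_j) = 11·10 = 110 ≡ 6 (mod 13).
Step 5: correct position 3: c_3 = r_3 − e = 7 − 6 ≡ 1 (mod 13). Hence c = [12, 7, 1, 6, 3].
  Check: interpolating c through the α_i gives m(x) = 8 + 8·x (degree < 2) with m(α_i) = c_i for every i, so c is indeed a codeword.
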